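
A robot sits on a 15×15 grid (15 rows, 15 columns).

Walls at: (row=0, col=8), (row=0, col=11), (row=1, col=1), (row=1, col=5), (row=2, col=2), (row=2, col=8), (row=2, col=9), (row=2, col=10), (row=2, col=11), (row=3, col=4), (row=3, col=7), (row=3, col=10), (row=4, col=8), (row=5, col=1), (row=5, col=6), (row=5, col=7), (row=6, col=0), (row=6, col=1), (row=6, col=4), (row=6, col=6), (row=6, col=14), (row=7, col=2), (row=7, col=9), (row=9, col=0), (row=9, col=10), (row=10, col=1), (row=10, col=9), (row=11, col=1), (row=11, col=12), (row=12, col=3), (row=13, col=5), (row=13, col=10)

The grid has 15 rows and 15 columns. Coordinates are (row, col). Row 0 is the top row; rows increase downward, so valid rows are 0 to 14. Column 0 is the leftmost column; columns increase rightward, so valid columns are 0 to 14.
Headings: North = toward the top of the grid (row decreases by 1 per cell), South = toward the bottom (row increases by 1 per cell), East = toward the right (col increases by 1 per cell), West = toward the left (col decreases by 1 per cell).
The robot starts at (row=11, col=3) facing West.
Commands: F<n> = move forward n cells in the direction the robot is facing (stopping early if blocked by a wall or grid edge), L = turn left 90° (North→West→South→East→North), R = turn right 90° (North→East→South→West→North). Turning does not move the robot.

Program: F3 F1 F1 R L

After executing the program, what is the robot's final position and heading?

Answer: Final position: (row=11, col=2), facing West

Derivation:
Start: (row=11, col=3), facing West
  F3: move forward 1/3 (blocked), now at (row=11, col=2)
  F1: move forward 0/1 (blocked), now at (row=11, col=2)
  F1: move forward 0/1 (blocked), now at (row=11, col=2)
  R: turn right, now facing North
  L: turn left, now facing West
Final: (row=11, col=2), facing West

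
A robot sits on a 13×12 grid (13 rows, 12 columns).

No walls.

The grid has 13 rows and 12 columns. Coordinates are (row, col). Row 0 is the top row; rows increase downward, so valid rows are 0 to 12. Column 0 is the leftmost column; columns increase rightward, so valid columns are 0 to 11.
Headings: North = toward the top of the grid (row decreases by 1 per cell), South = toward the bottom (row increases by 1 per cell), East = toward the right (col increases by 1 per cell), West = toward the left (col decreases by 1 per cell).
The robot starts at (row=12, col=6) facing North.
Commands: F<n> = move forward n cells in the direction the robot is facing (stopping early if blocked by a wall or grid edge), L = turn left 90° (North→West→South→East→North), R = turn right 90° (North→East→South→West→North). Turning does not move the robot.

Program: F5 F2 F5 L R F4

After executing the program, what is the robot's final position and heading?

Start: (row=12, col=6), facing North
  F5: move forward 5, now at (row=7, col=6)
  F2: move forward 2, now at (row=5, col=6)
  F5: move forward 5, now at (row=0, col=6)
  L: turn left, now facing West
  R: turn right, now facing North
  F4: move forward 0/4 (blocked), now at (row=0, col=6)
Final: (row=0, col=6), facing North

Answer: Final position: (row=0, col=6), facing North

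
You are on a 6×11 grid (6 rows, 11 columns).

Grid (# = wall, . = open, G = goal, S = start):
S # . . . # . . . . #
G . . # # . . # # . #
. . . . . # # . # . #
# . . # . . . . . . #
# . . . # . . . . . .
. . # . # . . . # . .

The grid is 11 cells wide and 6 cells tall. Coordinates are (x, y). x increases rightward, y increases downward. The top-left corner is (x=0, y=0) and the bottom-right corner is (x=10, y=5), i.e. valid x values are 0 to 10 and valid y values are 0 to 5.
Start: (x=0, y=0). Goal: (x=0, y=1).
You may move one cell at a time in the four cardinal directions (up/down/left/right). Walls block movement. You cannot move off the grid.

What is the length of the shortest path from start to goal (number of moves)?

BFS from (x=0, y=0) until reaching (x=0, y=1):
  Distance 0: (x=0, y=0)
  Distance 1: (x=0, y=1)  <- goal reached here
One shortest path (1 moves): (x=0, y=0) -> (x=0, y=1)

Answer: Shortest path length: 1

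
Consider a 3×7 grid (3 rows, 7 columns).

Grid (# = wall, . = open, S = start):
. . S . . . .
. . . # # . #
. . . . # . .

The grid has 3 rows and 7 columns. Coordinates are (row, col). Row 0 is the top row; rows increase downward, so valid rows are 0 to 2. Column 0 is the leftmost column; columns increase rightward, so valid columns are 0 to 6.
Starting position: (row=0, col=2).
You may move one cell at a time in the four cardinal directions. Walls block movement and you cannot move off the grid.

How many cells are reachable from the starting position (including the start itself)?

Answer: Reachable cells: 17

Derivation:
BFS flood-fill from (row=0, col=2):
  Distance 0: (row=0, col=2)
  Distance 1: (row=0, col=1), (row=0, col=3), (row=1, col=2)
  Distance 2: (row=0, col=0), (row=0, col=4), (row=1, col=1), (row=2, col=2)
  Distance 3: (row=0, col=5), (row=1, col=0), (row=2, col=1), (row=2, col=3)
  Distance 4: (row=0, col=6), (row=1, col=5), (row=2, col=0)
  Distance 5: (row=2, col=5)
  Distance 6: (row=2, col=6)
Total reachable: 17 (grid has 17 open cells total)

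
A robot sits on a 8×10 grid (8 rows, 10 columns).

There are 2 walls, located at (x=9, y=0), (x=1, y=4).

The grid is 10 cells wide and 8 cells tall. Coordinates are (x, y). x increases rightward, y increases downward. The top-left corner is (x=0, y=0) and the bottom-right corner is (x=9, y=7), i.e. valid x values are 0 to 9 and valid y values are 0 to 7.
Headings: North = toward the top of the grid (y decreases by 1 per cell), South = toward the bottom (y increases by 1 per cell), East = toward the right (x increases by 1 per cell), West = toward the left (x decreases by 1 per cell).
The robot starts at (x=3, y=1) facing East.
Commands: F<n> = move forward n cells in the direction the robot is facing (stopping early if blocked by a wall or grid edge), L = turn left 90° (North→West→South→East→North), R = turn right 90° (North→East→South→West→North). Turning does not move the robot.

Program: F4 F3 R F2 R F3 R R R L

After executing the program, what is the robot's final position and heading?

Answer: Final position: (x=6, y=3), facing East

Derivation:
Start: (x=3, y=1), facing East
  F4: move forward 4, now at (x=7, y=1)
  F3: move forward 2/3 (blocked), now at (x=9, y=1)
  R: turn right, now facing South
  F2: move forward 2, now at (x=9, y=3)
  R: turn right, now facing West
  F3: move forward 3, now at (x=6, y=3)
  R: turn right, now facing North
  R: turn right, now facing East
  R: turn right, now facing South
  L: turn left, now facing East
Final: (x=6, y=3), facing East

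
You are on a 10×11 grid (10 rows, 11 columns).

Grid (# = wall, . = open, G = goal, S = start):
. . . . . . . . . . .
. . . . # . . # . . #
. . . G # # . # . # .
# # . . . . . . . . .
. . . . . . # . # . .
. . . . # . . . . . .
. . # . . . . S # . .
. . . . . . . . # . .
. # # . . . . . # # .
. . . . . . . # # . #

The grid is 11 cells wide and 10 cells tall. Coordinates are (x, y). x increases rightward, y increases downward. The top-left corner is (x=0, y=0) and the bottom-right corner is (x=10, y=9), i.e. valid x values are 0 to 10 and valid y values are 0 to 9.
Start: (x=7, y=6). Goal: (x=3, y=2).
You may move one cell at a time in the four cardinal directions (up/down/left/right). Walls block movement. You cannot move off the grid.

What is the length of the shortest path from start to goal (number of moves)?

Answer: Shortest path length: 8

Derivation:
BFS from (x=7, y=6) until reaching (x=3, y=2):
  Distance 0: (x=7, y=6)
  Distance 1: (x=7, y=5), (x=6, y=6), (x=7, y=7)
  Distance 2: (x=7, y=4), (x=6, y=5), (x=8, y=5), (x=5, y=6), (x=6, y=7), (x=7, y=8)
  Distance 3: (x=7, y=3), (x=5, y=5), (x=9, y=5), (x=4, y=6), (x=5, y=7), (x=6, y=8)
  Distance 4: (x=6, y=3), (x=8, y=3), (x=5, y=4), (x=9, y=4), (x=10, y=5), (x=3, y=6), (x=9, y=6), (x=4, y=7), (x=5, y=8), (x=6, y=9)
  Distance 5: (x=6, y=2), (x=8, y=2), (x=5, y=3), (x=9, y=3), (x=4, y=4), (x=10, y=4), (x=3, y=5), (x=10, y=6), (x=3, y=7), (x=9, y=7), (x=4, y=8), (x=5, y=9)
  Distance 6: (x=6, y=1), (x=8, y=1), (x=4, y=3), (x=10, y=3), (x=3, y=4), (x=2, y=5), (x=2, y=7), (x=10, y=7), (x=3, y=8), (x=4, y=9)
  Distance 7: (x=6, y=0), (x=8, y=0), (x=5, y=1), (x=9, y=1), (x=10, y=2), (x=3, y=3), (x=2, y=4), (x=1, y=5), (x=1, y=7), (x=10, y=8), (x=3, y=9)
  Distance 8: (x=5, y=0), (x=7, y=0), (x=9, y=0), (x=3, y=2), (x=2, y=3), (x=1, y=4), (x=0, y=5), (x=1, y=6), (x=0, y=7), (x=2, y=9)  <- goal reached here
One shortest path (8 moves): (x=7, y=6) -> (x=6, y=6) -> (x=5, y=6) -> (x=4, y=6) -> (x=3, y=6) -> (x=3, y=5) -> (x=3, y=4) -> (x=3, y=3) -> (x=3, y=2)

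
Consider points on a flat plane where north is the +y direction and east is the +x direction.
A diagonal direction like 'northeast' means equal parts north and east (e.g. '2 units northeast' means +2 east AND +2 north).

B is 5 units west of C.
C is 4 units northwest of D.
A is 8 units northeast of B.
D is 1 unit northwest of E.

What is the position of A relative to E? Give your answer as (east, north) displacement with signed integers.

Place E at the origin (east=0, north=0).
  D is 1 unit northwest of E: delta (east=-1, north=+1); D at (east=-1, north=1).
  C is 4 units northwest of D: delta (east=-4, north=+4); C at (east=-5, north=5).
  B is 5 units west of C: delta (east=-5, north=+0); B at (east=-10, north=5).
  A is 8 units northeast of B: delta (east=+8, north=+8); A at (east=-2, north=13).
Therefore A relative to E: (east=-2, north=13).

Answer: A is at (east=-2, north=13) relative to E.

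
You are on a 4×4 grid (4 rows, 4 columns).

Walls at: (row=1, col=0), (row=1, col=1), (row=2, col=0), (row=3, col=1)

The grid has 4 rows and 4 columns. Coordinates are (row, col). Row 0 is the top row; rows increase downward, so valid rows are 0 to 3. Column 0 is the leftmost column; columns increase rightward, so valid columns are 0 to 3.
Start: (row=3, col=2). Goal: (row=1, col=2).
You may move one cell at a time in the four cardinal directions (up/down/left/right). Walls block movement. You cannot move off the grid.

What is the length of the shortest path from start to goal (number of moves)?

Answer: Shortest path length: 2

Derivation:
BFS from (row=3, col=2) until reaching (row=1, col=2):
  Distance 0: (row=3, col=2)
  Distance 1: (row=2, col=2), (row=3, col=3)
  Distance 2: (row=1, col=2), (row=2, col=1), (row=2, col=3)  <- goal reached here
One shortest path (2 moves): (row=3, col=2) -> (row=2, col=2) -> (row=1, col=2)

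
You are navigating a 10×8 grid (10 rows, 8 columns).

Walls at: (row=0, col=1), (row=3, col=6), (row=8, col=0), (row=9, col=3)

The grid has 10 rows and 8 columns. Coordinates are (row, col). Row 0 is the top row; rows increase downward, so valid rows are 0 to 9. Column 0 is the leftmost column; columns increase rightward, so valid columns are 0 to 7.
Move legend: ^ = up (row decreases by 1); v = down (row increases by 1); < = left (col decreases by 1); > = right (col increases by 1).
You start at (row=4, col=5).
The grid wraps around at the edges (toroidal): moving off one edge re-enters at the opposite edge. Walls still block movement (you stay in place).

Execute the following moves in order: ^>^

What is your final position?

Start: (row=4, col=5)
  ^ (up): (row=4, col=5) -> (row=3, col=5)
  > (right): blocked, stay at (row=3, col=5)
  ^ (up): (row=3, col=5) -> (row=2, col=5)
Final: (row=2, col=5)

Answer: Final position: (row=2, col=5)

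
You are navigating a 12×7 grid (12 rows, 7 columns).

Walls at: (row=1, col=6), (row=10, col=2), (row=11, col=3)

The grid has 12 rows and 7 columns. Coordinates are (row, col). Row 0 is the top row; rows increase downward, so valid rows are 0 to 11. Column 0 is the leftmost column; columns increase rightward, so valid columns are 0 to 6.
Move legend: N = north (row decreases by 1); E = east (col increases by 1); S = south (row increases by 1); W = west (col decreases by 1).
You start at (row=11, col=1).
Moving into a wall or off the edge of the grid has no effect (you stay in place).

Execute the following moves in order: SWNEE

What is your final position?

Start: (row=11, col=1)
  S (south): blocked, stay at (row=11, col=1)
  W (west): (row=11, col=1) -> (row=11, col=0)
  N (north): (row=11, col=0) -> (row=10, col=0)
  E (east): (row=10, col=0) -> (row=10, col=1)
  E (east): blocked, stay at (row=10, col=1)
Final: (row=10, col=1)

Answer: Final position: (row=10, col=1)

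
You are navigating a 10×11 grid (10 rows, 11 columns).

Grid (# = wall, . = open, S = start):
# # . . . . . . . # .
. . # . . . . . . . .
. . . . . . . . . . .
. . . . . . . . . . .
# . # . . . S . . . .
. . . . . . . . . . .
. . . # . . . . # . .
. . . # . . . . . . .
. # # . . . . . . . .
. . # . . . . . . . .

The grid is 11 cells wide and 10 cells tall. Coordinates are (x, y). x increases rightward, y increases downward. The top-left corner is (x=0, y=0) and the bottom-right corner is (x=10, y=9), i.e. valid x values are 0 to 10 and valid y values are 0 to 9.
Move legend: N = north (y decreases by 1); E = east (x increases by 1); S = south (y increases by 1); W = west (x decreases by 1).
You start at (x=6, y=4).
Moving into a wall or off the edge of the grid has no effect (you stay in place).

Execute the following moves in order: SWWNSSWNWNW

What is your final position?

Answer: Final position: (x=3, y=4)

Derivation:
Start: (x=6, y=4)
  S (south): (x=6, y=4) -> (x=6, y=5)
  W (west): (x=6, y=5) -> (x=5, y=5)
  W (west): (x=5, y=5) -> (x=4, y=5)
  N (north): (x=4, y=5) -> (x=4, y=4)
  S (south): (x=4, y=4) -> (x=4, y=5)
  S (south): (x=4, y=5) -> (x=4, y=6)
  W (west): blocked, stay at (x=4, y=6)
  N (north): (x=4, y=6) -> (x=4, y=5)
  W (west): (x=4, y=5) -> (x=3, y=5)
  N (north): (x=3, y=5) -> (x=3, y=4)
  W (west): blocked, stay at (x=3, y=4)
Final: (x=3, y=4)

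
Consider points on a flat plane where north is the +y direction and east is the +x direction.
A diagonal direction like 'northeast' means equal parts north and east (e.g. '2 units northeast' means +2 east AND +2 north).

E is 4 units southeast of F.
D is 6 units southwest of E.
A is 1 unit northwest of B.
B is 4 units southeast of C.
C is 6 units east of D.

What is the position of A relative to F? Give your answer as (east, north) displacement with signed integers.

Place F at the origin (east=0, north=0).
  E is 4 units southeast of F: delta (east=+4, north=-4); E at (east=4, north=-4).
  D is 6 units southwest of E: delta (east=-6, north=-6); D at (east=-2, north=-10).
  C is 6 units east of D: delta (east=+6, north=+0); C at (east=4, north=-10).
  B is 4 units southeast of C: delta (east=+4, north=-4); B at (east=8, north=-14).
  A is 1 unit northwest of B: delta (east=-1, north=+1); A at (east=7, north=-13).
Therefore A relative to F: (east=7, north=-13).

Answer: A is at (east=7, north=-13) relative to F.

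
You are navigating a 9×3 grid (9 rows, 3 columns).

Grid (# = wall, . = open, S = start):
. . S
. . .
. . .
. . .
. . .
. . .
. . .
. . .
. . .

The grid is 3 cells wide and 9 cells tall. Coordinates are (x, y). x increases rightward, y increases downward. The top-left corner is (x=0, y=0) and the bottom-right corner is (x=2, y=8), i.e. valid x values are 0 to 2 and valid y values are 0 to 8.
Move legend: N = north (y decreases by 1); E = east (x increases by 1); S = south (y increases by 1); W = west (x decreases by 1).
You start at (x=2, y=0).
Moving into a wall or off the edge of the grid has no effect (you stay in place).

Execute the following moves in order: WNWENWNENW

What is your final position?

Answer: Final position: (x=0, y=0)

Derivation:
Start: (x=2, y=0)
  W (west): (x=2, y=0) -> (x=1, y=0)
  N (north): blocked, stay at (x=1, y=0)
  W (west): (x=1, y=0) -> (x=0, y=0)
  E (east): (x=0, y=0) -> (x=1, y=0)
  N (north): blocked, stay at (x=1, y=0)
  W (west): (x=1, y=0) -> (x=0, y=0)
  N (north): blocked, stay at (x=0, y=0)
  E (east): (x=0, y=0) -> (x=1, y=0)
  N (north): blocked, stay at (x=1, y=0)
  W (west): (x=1, y=0) -> (x=0, y=0)
Final: (x=0, y=0)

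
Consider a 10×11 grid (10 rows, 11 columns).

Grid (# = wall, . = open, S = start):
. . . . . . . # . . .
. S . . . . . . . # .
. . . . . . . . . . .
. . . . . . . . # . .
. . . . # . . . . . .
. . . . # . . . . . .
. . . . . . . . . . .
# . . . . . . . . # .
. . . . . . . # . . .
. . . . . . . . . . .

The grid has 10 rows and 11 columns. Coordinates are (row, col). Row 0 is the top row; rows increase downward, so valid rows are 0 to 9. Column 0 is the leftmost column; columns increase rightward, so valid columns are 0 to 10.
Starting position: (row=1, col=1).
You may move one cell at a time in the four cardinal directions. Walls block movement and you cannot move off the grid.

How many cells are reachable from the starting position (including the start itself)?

BFS flood-fill from (row=1, col=1):
  Distance 0: (row=1, col=1)
  Distance 1: (row=0, col=1), (row=1, col=0), (row=1, col=2), (row=2, col=1)
  Distance 2: (row=0, col=0), (row=0, col=2), (row=1, col=3), (row=2, col=0), (row=2, col=2), (row=3, col=1)
  Distance 3: (row=0, col=3), (row=1, col=4), (row=2, col=3), (row=3, col=0), (row=3, col=2), (row=4, col=1)
  Distance 4: (row=0, col=4), (row=1, col=5), (row=2, col=4), (row=3, col=3), (row=4, col=0), (row=4, col=2), (row=5, col=1)
  Distance 5: (row=0, col=5), (row=1, col=6), (row=2, col=5), (row=3, col=4), (row=4, col=3), (row=5, col=0), (row=5, col=2), (row=6, col=1)
  Distance 6: (row=0, col=6), (row=1, col=7), (row=2, col=6), (row=3, col=5), (row=5, col=3), (row=6, col=0), (row=6, col=2), (row=7, col=1)
  Distance 7: (row=1, col=8), (row=2, col=7), (row=3, col=6), (row=4, col=5), (row=6, col=3), (row=7, col=2), (row=8, col=1)
  Distance 8: (row=0, col=8), (row=2, col=8), (row=3, col=7), (row=4, col=6), (row=5, col=5), (row=6, col=4), (row=7, col=3), (row=8, col=0), (row=8, col=2), (row=9, col=1)
  Distance 9: (row=0, col=9), (row=2, col=9), (row=4, col=7), (row=5, col=6), (row=6, col=5), (row=7, col=4), (row=8, col=3), (row=9, col=0), (row=9, col=2)
  Distance 10: (row=0, col=10), (row=2, col=10), (row=3, col=9), (row=4, col=8), (row=5, col=7), (row=6, col=6), (row=7, col=5), (row=8, col=4), (row=9, col=3)
  Distance 11: (row=1, col=10), (row=3, col=10), (row=4, col=9), (row=5, col=8), (row=6, col=7), (row=7, col=6), (row=8, col=5), (row=9, col=4)
  Distance 12: (row=4, col=10), (row=5, col=9), (row=6, col=8), (row=7, col=7), (row=8, col=6), (row=9, col=5)
  Distance 13: (row=5, col=10), (row=6, col=9), (row=7, col=8), (row=9, col=6)
  Distance 14: (row=6, col=10), (row=8, col=8), (row=9, col=7)
  Distance 15: (row=7, col=10), (row=8, col=9), (row=9, col=8)
  Distance 16: (row=8, col=10), (row=9, col=9)
  Distance 17: (row=9, col=10)
Total reachable: 102 (grid has 102 open cells total)

Answer: Reachable cells: 102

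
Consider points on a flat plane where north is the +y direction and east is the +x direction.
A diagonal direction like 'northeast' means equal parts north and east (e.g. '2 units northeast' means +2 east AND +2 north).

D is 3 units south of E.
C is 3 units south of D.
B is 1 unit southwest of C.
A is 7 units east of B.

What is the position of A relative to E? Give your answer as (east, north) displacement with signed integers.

Answer: A is at (east=6, north=-7) relative to E.

Derivation:
Place E at the origin (east=0, north=0).
  D is 3 units south of E: delta (east=+0, north=-3); D at (east=0, north=-3).
  C is 3 units south of D: delta (east=+0, north=-3); C at (east=0, north=-6).
  B is 1 unit southwest of C: delta (east=-1, north=-1); B at (east=-1, north=-7).
  A is 7 units east of B: delta (east=+7, north=+0); A at (east=6, north=-7).
Therefore A relative to E: (east=6, north=-7).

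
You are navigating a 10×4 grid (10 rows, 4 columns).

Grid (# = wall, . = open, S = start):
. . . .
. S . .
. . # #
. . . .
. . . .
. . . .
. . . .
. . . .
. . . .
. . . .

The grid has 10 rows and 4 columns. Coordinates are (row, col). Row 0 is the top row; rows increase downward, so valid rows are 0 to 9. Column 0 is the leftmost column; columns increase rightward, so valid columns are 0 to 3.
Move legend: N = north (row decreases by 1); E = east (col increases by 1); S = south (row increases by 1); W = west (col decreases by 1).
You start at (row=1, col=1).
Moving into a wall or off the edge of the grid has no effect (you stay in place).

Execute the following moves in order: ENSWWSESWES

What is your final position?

Start: (row=1, col=1)
  E (east): (row=1, col=1) -> (row=1, col=2)
  N (north): (row=1, col=2) -> (row=0, col=2)
  S (south): (row=0, col=2) -> (row=1, col=2)
  W (west): (row=1, col=2) -> (row=1, col=1)
  W (west): (row=1, col=1) -> (row=1, col=0)
  S (south): (row=1, col=0) -> (row=2, col=0)
  E (east): (row=2, col=0) -> (row=2, col=1)
  S (south): (row=2, col=1) -> (row=3, col=1)
  W (west): (row=3, col=1) -> (row=3, col=0)
  E (east): (row=3, col=0) -> (row=3, col=1)
  S (south): (row=3, col=1) -> (row=4, col=1)
Final: (row=4, col=1)

Answer: Final position: (row=4, col=1)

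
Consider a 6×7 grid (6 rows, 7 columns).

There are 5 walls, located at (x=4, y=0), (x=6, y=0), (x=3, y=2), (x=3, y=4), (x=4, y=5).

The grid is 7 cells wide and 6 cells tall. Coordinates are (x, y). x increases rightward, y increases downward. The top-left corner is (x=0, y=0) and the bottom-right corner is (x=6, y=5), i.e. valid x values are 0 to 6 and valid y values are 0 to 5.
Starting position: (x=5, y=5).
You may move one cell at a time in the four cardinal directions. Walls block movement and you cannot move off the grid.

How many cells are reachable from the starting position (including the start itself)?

Answer: Reachable cells: 37

Derivation:
BFS flood-fill from (x=5, y=5):
  Distance 0: (x=5, y=5)
  Distance 1: (x=5, y=4), (x=6, y=5)
  Distance 2: (x=5, y=3), (x=4, y=4), (x=6, y=4)
  Distance 3: (x=5, y=2), (x=4, y=3), (x=6, y=3)
  Distance 4: (x=5, y=1), (x=4, y=2), (x=6, y=2), (x=3, y=3)
  Distance 5: (x=5, y=0), (x=4, y=1), (x=6, y=1), (x=2, y=3)
  Distance 6: (x=3, y=1), (x=2, y=2), (x=1, y=3), (x=2, y=4)
  Distance 7: (x=3, y=0), (x=2, y=1), (x=1, y=2), (x=0, y=3), (x=1, y=4), (x=2, y=5)
  Distance 8: (x=2, y=0), (x=1, y=1), (x=0, y=2), (x=0, y=4), (x=1, y=5), (x=3, y=5)
  Distance 9: (x=1, y=0), (x=0, y=1), (x=0, y=5)
  Distance 10: (x=0, y=0)
Total reachable: 37 (grid has 37 open cells total)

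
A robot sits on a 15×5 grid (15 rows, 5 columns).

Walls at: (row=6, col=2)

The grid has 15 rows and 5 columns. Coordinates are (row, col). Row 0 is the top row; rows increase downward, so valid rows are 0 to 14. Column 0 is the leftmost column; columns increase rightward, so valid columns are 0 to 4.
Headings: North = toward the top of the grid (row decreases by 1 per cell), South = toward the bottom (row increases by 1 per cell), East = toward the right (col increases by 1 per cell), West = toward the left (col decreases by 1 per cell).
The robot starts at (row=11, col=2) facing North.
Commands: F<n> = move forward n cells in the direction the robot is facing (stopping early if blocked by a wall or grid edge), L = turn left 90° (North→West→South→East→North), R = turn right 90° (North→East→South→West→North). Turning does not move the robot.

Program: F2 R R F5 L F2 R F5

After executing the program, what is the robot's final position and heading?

Answer: Final position: (row=14, col=4), facing South

Derivation:
Start: (row=11, col=2), facing North
  F2: move forward 2, now at (row=9, col=2)
  R: turn right, now facing East
  R: turn right, now facing South
  F5: move forward 5, now at (row=14, col=2)
  L: turn left, now facing East
  F2: move forward 2, now at (row=14, col=4)
  R: turn right, now facing South
  F5: move forward 0/5 (blocked), now at (row=14, col=4)
Final: (row=14, col=4), facing South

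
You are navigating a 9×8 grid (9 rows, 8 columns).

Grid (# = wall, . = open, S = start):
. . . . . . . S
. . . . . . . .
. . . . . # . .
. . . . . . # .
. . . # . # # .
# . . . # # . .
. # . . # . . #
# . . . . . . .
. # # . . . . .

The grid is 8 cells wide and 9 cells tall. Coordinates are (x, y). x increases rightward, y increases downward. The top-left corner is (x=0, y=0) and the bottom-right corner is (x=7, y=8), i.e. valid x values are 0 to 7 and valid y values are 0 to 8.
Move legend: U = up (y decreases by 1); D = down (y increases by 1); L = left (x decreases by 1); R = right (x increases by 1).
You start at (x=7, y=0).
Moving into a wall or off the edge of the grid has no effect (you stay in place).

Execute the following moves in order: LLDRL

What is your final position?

Start: (x=7, y=0)
  L (left): (x=7, y=0) -> (x=6, y=0)
  L (left): (x=6, y=0) -> (x=5, y=0)
  D (down): (x=5, y=0) -> (x=5, y=1)
  R (right): (x=5, y=1) -> (x=6, y=1)
  L (left): (x=6, y=1) -> (x=5, y=1)
Final: (x=5, y=1)

Answer: Final position: (x=5, y=1)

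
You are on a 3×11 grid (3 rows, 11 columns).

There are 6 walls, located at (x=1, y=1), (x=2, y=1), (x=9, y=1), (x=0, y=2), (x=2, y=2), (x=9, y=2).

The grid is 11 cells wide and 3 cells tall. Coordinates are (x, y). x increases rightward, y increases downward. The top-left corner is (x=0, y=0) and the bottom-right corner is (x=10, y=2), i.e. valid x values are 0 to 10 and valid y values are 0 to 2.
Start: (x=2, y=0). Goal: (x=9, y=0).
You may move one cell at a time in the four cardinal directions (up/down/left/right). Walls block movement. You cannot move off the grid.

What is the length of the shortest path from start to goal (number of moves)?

Answer: Shortest path length: 7

Derivation:
BFS from (x=2, y=0) until reaching (x=9, y=0):
  Distance 0: (x=2, y=0)
  Distance 1: (x=1, y=0), (x=3, y=0)
  Distance 2: (x=0, y=0), (x=4, y=0), (x=3, y=1)
  Distance 3: (x=5, y=0), (x=0, y=1), (x=4, y=1), (x=3, y=2)
  Distance 4: (x=6, y=0), (x=5, y=1), (x=4, y=2)
  Distance 5: (x=7, y=0), (x=6, y=1), (x=5, y=2)
  Distance 6: (x=8, y=0), (x=7, y=1), (x=6, y=2)
  Distance 7: (x=9, y=0), (x=8, y=1), (x=7, y=2)  <- goal reached here
One shortest path (7 moves): (x=2, y=0) -> (x=3, y=0) -> (x=4, y=0) -> (x=5, y=0) -> (x=6, y=0) -> (x=7, y=0) -> (x=8, y=0) -> (x=9, y=0)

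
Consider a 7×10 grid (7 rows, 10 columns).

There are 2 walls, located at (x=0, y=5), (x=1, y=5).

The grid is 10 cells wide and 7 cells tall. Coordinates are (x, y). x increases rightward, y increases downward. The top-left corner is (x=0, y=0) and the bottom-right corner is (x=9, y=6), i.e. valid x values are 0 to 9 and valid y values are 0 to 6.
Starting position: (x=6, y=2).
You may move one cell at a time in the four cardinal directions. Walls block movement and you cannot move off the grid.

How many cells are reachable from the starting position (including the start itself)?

Answer: Reachable cells: 68

Derivation:
BFS flood-fill from (x=6, y=2):
  Distance 0: (x=6, y=2)
  Distance 1: (x=6, y=1), (x=5, y=2), (x=7, y=2), (x=6, y=3)
  Distance 2: (x=6, y=0), (x=5, y=1), (x=7, y=1), (x=4, y=2), (x=8, y=2), (x=5, y=3), (x=7, y=3), (x=6, y=4)
  Distance 3: (x=5, y=0), (x=7, y=0), (x=4, y=1), (x=8, y=1), (x=3, y=2), (x=9, y=2), (x=4, y=3), (x=8, y=3), (x=5, y=4), (x=7, y=4), (x=6, y=5)
  Distance 4: (x=4, y=0), (x=8, y=0), (x=3, y=1), (x=9, y=1), (x=2, y=2), (x=3, y=3), (x=9, y=3), (x=4, y=4), (x=8, y=4), (x=5, y=5), (x=7, y=5), (x=6, y=6)
  Distance 5: (x=3, y=0), (x=9, y=0), (x=2, y=1), (x=1, y=2), (x=2, y=3), (x=3, y=4), (x=9, y=4), (x=4, y=5), (x=8, y=5), (x=5, y=6), (x=7, y=6)
  Distance 6: (x=2, y=0), (x=1, y=1), (x=0, y=2), (x=1, y=3), (x=2, y=4), (x=3, y=5), (x=9, y=5), (x=4, y=6), (x=8, y=6)
  Distance 7: (x=1, y=0), (x=0, y=1), (x=0, y=3), (x=1, y=4), (x=2, y=5), (x=3, y=6), (x=9, y=6)
  Distance 8: (x=0, y=0), (x=0, y=4), (x=2, y=6)
  Distance 9: (x=1, y=6)
  Distance 10: (x=0, y=6)
Total reachable: 68 (grid has 68 open cells total)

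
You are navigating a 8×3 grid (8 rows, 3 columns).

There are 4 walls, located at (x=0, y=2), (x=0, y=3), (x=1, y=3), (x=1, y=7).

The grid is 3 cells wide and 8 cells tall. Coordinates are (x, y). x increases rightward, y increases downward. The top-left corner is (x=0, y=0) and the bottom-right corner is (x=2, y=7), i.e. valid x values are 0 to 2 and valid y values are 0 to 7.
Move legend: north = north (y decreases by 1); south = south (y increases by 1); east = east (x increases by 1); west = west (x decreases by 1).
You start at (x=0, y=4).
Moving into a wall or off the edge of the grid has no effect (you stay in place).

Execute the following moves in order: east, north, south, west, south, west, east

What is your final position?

Start: (x=0, y=4)
  east (east): (x=0, y=4) -> (x=1, y=4)
  north (north): blocked, stay at (x=1, y=4)
  south (south): (x=1, y=4) -> (x=1, y=5)
  west (west): (x=1, y=5) -> (x=0, y=5)
  south (south): (x=0, y=5) -> (x=0, y=6)
  west (west): blocked, stay at (x=0, y=6)
  east (east): (x=0, y=6) -> (x=1, y=6)
Final: (x=1, y=6)

Answer: Final position: (x=1, y=6)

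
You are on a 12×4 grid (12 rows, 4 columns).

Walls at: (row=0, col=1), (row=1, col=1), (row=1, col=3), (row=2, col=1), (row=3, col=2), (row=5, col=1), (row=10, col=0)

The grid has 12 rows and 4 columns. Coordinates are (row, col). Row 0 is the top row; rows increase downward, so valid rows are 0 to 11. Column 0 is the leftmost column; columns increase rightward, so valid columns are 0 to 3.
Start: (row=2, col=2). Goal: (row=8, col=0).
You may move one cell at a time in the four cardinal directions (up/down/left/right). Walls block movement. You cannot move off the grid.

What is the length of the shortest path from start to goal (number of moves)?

BFS from (row=2, col=2) until reaching (row=8, col=0):
  Distance 0: (row=2, col=2)
  Distance 1: (row=1, col=2), (row=2, col=3)
  Distance 2: (row=0, col=2), (row=3, col=3)
  Distance 3: (row=0, col=3), (row=4, col=3)
  Distance 4: (row=4, col=2), (row=5, col=3)
  Distance 5: (row=4, col=1), (row=5, col=2), (row=6, col=3)
  Distance 6: (row=3, col=1), (row=4, col=0), (row=6, col=2), (row=7, col=3)
  Distance 7: (row=3, col=0), (row=5, col=0), (row=6, col=1), (row=7, col=2), (row=8, col=3)
  Distance 8: (row=2, col=0), (row=6, col=0), (row=7, col=1), (row=8, col=2), (row=9, col=3)
  Distance 9: (row=1, col=0), (row=7, col=0), (row=8, col=1), (row=9, col=2), (row=10, col=3)
  Distance 10: (row=0, col=0), (row=8, col=0), (row=9, col=1), (row=10, col=2), (row=11, col=3)  <- goal reached here
One shortest path (10 moves): (row=2, col=2) -> (row=2, col=3) -> (row=3, col=3) -> (row=4, col=3) -> (row=4, col=2) -> (row=4, col=1) -> (row=4, col=0) -> (row=5, col=0) -> (row=6, col=0) -> (row=7, col=0) -> (row=8, col=0)

Answer: Shortest path length: 10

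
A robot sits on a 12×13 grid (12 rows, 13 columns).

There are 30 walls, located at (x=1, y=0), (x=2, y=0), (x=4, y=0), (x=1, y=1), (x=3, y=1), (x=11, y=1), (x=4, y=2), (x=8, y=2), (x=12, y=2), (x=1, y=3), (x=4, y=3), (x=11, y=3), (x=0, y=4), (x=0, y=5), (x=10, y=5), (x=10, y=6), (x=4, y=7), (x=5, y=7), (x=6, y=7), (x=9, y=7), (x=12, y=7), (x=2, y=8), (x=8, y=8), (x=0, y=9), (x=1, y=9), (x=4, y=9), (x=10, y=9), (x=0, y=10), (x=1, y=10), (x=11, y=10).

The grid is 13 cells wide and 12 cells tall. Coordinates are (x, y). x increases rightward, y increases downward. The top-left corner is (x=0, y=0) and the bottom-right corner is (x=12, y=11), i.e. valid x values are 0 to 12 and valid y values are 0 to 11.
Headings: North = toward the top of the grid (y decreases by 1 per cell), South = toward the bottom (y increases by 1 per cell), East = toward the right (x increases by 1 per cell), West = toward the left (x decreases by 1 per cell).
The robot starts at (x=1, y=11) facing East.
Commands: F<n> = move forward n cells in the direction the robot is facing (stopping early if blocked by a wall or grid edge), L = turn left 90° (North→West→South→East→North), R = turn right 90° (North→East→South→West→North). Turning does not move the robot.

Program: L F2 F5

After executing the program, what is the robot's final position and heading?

Answer: Final position: (x=1, y=11), facing North

Derivation:
Start: (x=1, y=11), facing East
  L: turn left, now facing North
  F2: move forward 0/2 (blocked), now at (x=1, y=11)
  F5: move forward 0/5 (blocked), now at (x=1, y=11)
Final: (x=1, y=11), facing North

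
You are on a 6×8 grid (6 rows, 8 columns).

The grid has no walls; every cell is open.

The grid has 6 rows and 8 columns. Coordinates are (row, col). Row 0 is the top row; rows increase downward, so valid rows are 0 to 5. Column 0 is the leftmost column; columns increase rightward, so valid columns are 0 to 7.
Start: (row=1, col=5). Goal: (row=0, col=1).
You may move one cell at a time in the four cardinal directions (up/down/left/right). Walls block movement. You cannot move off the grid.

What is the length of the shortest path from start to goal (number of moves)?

Answer: Shortest path length: 5

Derivation:
BFS from (row=1, col=5) until reaching (row=0, col=1):
  Distance 0: (row=1, col=5)
  Distance 1: (row=0, col=5), (row=1, col=4), (row=1, col=6), (row=2, col=5)
  Distance 2: (row=0, col=4), (row=0, col=6), (row=1, col=3), (row=1, col=7), (row=2, col=4), (row=2, col=6), (row=3, col=5)
  Distance 3: (row=0, col=3), (row=0, col=7), (row=1, col=2), (row=2, col=3), (row=2, col=7), (row=3, col=4), (row=3, col=6), (row=4, col=5)
  Distance 4: (row=0, col=2), (row=1, col=1), (row=2, col=2), (row=3, col=3), (row=3, col=7), (row=4, col=4), (row=4, col=6), (row=5, col=5)
  Distance 5: (row=0, col=1), (row=1, col=0), (row=2, col=1), (row=3, col=2), (row=4, col=3), (row=4, col=7), (row=5, col=4), (row=5, col=6)  <- goal reached here
One shortest path (5 moves): (row=1, col=5) -> (row=1, col=4) -> (row=1, col=3) -> (row=1, col=2) -> (row=1, col=1) -> (row=0, col=1)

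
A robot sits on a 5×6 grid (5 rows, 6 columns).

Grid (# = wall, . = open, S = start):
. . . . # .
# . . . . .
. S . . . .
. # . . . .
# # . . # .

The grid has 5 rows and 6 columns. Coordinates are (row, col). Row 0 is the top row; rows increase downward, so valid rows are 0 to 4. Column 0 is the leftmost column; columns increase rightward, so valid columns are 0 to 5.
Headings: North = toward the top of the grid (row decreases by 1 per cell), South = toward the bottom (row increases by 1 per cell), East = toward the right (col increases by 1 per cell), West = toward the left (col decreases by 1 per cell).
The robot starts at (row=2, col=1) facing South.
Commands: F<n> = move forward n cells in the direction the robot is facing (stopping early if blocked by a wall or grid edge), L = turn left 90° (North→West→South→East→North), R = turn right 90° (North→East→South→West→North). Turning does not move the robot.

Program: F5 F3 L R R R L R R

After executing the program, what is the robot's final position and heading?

Answer: Final position: (row=2, col=1), facing East

Derivation:
Start: (row=2, col=1), facing South
  F5: move forward 0/5 (blocked), now at (row=2, col=1)
  F3: move forward 0/3 (blocked), now at (row=2, col=1)
  L: turn left, now facing East
  R: turn right, now facing South
  R: turn right, now facing West
  R: turn right, now facing North
  L: turn left, now facing West
  R: turn right, now facing North
  R: turn right, now facing East
Final: (row=2, col=1), facing East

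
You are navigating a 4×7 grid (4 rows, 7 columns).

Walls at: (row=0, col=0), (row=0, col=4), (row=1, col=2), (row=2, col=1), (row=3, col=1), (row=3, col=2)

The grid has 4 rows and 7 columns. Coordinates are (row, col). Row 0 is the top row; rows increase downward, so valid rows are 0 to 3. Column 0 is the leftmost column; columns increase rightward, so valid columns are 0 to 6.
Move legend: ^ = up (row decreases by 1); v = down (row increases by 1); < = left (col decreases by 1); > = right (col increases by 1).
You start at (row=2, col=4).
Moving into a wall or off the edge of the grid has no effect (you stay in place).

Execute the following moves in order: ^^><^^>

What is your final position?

Start: (row=2, col=4)
  ^ (up): (row=2, col=4) -> (row=1, col=4)
  ^ (up): blocked, stay at (row=1, col=4)
  > (right): (row=1, col=4) -> (row=1, col=5)
  < (left): (row=1, col=5) -> (row=1, col=4)
  ^ (up): blocked, stay at (row=1, col=4)
  ^ (up): blocked, stay at (row=1, col=4)
  > (right): (row=1, col=4) -> (row=1, col=5)
Final: (row=1, col=5)

Answer: Final position: (row=1, col=5)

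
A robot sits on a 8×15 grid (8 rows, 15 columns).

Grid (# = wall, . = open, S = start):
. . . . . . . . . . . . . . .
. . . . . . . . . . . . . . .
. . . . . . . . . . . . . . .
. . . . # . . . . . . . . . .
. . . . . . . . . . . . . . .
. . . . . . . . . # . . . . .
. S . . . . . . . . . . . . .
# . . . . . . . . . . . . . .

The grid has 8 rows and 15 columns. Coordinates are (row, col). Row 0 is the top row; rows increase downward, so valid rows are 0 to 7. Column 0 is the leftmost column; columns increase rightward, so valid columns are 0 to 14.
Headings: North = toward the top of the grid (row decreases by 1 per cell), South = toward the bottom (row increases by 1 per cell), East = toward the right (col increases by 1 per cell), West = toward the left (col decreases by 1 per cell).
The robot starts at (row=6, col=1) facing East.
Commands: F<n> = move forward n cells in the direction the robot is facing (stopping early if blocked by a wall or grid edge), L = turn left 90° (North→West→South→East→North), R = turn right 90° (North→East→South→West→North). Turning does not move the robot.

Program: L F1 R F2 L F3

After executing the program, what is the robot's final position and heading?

Start: (row=6, col=1), facing East
  L: turn left, now facing North
  F1: move forward 1, now at (row=5, col=1)
  R: turn right, now facing East
  F2: move forward 2, now at (row=5, col=3)
  L: turn left, now facing North
  F3: move forward 3, now at (row=2, col=3)
Final: (row=2, col=3), facing North

Answer: Final position: (row=2, col=3), facing North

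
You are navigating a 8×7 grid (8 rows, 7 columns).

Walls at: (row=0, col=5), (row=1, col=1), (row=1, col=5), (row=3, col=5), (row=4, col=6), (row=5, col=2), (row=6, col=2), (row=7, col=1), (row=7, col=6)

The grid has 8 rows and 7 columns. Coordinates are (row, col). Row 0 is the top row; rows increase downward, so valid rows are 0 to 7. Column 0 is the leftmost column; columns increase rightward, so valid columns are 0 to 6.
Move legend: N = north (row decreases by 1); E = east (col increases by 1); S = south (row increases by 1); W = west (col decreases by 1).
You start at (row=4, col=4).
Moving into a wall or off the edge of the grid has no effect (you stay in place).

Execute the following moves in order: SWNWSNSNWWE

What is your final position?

Start: (row=4, col=4)
  S (south): (row=4, col=4) -> (row=5, col=4)
  W (west): (row=5, col=4) -> (row=5, col=3)
  N (north): (row=5, col=3) -> (row=4, col=3)
  W (west): (row=4, col=3) -> (row=4, col=2)
  S (south): blocked, stay at (row=4, col=2)
  N (north): (row=4, col=2) -> (row=3, col=2)
  S (south): (row=3, col=2) -> (row=4, col=2)
  N (north): (row=4, col=2) -> (row=3, col=2)
  W (west): (row=3, col=2) -> (row=3, col=1)
  W (west): (row=3, col=1) -> (row=3, col=0)
  E (east): (row=3, col=0) -> (row=3, col=1)
Final: (row=3, col=1)

Answer: Final position: (row=3, col=1)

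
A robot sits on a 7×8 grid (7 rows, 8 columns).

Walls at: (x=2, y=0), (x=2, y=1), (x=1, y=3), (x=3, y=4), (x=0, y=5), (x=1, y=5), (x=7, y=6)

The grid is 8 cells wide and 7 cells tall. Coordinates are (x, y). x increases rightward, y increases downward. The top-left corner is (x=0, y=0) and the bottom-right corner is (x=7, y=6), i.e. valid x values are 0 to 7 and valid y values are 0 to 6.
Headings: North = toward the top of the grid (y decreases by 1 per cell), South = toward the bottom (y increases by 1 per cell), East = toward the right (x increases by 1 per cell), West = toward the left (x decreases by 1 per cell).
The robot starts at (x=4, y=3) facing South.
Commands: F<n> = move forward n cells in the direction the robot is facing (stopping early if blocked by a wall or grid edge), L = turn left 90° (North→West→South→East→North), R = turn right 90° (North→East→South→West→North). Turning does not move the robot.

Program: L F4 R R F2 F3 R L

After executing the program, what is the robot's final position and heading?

Start: (x=4, y=3), facing South
  L: turn left, now facing East
  F4: move forward 3/4 (blocked), now at (x=7, y=3)
  R: turn right, now facing South
  R: turn right, now facing West
  F2: move forward 2, now at (x=5, y=3)
  F3: move forward 3, now at (x=2, y=3)
  R: turn right, now facing North
  L: turn left, now facing West
Final: (x=2, y=3), facing West

Answer: Final position: (x=2, y=3), facing West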